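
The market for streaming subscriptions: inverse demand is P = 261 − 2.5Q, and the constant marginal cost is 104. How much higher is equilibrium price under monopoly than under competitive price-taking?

Equilibrium price rises by 78.5

Competitive firms price at marginal cost: P = 104, giving Q = 62.8.
The monopolist equates marginal revenue to marginal cost: 261 − 5Q = 104, so Q = 31.4. From demand, P = 182.5.
Change in equilibrium price: 182.5 − 104 = 78.5.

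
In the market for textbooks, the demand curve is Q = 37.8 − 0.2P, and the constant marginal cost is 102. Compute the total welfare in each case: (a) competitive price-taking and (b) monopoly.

Competition: TS = 756.9; Monopoly: TS = 567.675

Inverting demand: P = 189 − 5Q.
Under competition P = MC = 102, so Q = (189 − 102)/5 = 17.4.
CS = ½·(189 − 102)·17.4 = 756.9; PS = (102 − 102)·17.4 = 0; TS = 756.9.
Monopoly sets MR = MC: 189 − 10Q = 102 ⇒ Q = 8.7, P = 189 − 5·8.7 = 145.5.
CS = ½·(189 − 145.5)·8.7 = 189.225; PS = (145.5 − 102)·8.7 = 378.45; TS = 567.675.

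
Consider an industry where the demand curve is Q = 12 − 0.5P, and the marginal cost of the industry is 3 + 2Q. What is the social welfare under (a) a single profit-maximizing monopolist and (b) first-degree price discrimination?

Monopoly: TS = 49; Perfect PD: TS = 55.125

Inverting demand: P = 24 − 2Q.
Monopoly sets MR = MC: 24 − 4Q = 3 + 2Q ⇒ Q = 3.5, P = 24 − 2·3.5 = 17.
CS = ½·(24 − 17)·3.5 = 12.25; PS = (17·3.5 − 3·3.5 − ½·2·3.5²) = 36.75; TS = 49.
Under first-degree price discrimination the firm charges each unit its demand price and produces up to where P = MC, i.e. Q = 5.25. Consumer surplus is zero; producer surplus equals total surplus.
TS = 55.125 (equal to competitive TS).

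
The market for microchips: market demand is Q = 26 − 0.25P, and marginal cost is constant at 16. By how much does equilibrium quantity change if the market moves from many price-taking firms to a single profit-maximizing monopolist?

Equilibrium quantity falls by 11

Inverting demand: P = 104 − 4Q.
Under competition P = MC = 16, so Q = (104 − 16)/4 = 22.
A monopolist chooses Q where MR = MC. MR = 104 − 8Q; setting this equal to 16 gives Q = 11 and P = 60.
Change in equilibrium quantity: 11 − 22 = −11.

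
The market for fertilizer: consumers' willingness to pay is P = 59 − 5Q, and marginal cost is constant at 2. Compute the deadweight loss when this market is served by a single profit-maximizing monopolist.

Competitive firms price at marginal cost: P = 2, giving Q = 11.4.
Monopoly sets MR = MC: 59 − 10Q = 2 ⇒ Q = 5.7, P = 59 − 5·5.7 = 30.5.
DWL is the triangle between Q = 5.7 and Q = 11.4: ½·(11.4 − 5.7)·(30.5 − 2) = 81.225.

DWL = 81.225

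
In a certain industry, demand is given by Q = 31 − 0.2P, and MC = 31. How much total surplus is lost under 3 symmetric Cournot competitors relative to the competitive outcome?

Inverting demand: P = 155 − 5Q.
Under competition P = MC = 31, so Q = (155 − 31)/5 = 24.8.
With 3 symmetric Cournot firms, each firm's FOC gives 155 − 20q = 31, so q = 6.2, Q = 3·6.2 = 18.6, and P = 62.
DWL is the triangle between Q = 18.6 and Q = 24.8: ½·(24.8 − 18.6)·(62 − 31) = 96.1.

DWL = 96.1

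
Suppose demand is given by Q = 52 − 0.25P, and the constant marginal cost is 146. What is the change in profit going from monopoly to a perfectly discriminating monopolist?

Profit rises by 240.25

Inverting demand: P = 208 − 4Q.
A monopolist chooses Q where MR = MC. MR = 208 − 8Q; setting this equal to 146 gives Q = 7.75 and P = 177.
Profit = (177 − 146)·7.75 = 240.25.
Under first-degree price discrimination the firm charges each unit its demand price and produces up to where P = MC, i.e. Q = 15.5. Consumer surplus is zero; producer surplus equals total surplus.
PS equals the full surplus area, 480.5. Profit = 480.5 = 480.5.
Change in profit: 480.5 − 240.25 = 240.25.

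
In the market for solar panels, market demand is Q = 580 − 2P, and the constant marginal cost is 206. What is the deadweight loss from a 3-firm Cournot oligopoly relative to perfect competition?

Inverting demand: P = 290 − 0.5Q.
Under competition P = MC = 206, so Q = (290 − 206)/0.5 = 168.
With 3 symmetric Cournot firms, each firm's FOC gives 290 − 2q = 206, so q = 42, Q = 3·42 = 126, and P = 227.
DWL is the triangle between Q = 126 and Q = 168: ½·(168 − 126)·(227 − 206) = 441.

DWL = 441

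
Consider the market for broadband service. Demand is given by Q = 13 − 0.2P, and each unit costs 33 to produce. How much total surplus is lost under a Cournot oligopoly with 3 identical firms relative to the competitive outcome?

Inverting demand: P = 65 − 5Q.
Competitive firms price at marginal cost: P = 33, giving Q = 6.4.
In a 3-firm Cournot equilibrium, symmetry and the first-order condition give q = (65 − 33)/(20) = 1.6. So Q = 4.8 and P = 41.
DWL is the triangle between Q = 4.8 and Q = 6.4: ½·(6.4 − 4.8)·(41 − 33) = 6.4.

DWL = 6.4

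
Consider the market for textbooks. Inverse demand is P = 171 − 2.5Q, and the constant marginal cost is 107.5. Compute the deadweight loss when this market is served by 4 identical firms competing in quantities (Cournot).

Under competition P = MC = 107.5, so Q = (171 − 107.5)/2.5 = 25.4.
With 4 symmetric Cournot firms, each firm's FOC gives 171 − 12.5q = 107.5, so q = 5.08, Q = 4·5.08 = 20.32, and P = 120.2.
DWL is the triangle between Q = 20.32 and Q = 25.4: ½·(25.4 − 20.32)·(120.2 − 107.5) = 32.258.

DWL = 32.258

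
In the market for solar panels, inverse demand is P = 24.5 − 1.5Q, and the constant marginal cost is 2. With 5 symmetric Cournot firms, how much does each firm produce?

With 5 symmetric Cournot firms, each firm's FOC gives 24.5 − 9q = 2, so q = 2.5, Q = 5·2.5 = 12.5, and P = 5.75.

q_i = 2.5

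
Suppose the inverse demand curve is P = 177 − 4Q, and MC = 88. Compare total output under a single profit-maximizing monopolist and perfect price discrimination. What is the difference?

Total output rises by 11.125

A monopolist chooses Q where MR = MC. MR = 177 − 8Q; setting this equal to 88 gives Q = 11.125 and P = 132.5.
A perfectly discriminating monopolist sells every unit with P(Q) ≥ MC(Q), so output equals the competitive quantity Q = 22.25. Each buyer pays their reservation price, so CS = 0 and the firm captures all surplus.
Change in total output: 22.25 − 11.125 = 11.125.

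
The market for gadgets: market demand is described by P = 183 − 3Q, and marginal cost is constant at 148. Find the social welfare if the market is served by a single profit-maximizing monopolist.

Monopoly sets MR = MC: 183 − 6Q = 148 ⇒ Q = 35/6, P = 183 − 3·35/6 = 165.5.
CS = ½·(183 − 165.5)·35/6 = 1225/24; PS = (165.5 − 148)·35/6 = 1225/12; TS = 153.125.

TS = 153.125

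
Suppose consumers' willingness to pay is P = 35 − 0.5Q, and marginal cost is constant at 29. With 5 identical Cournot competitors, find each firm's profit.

In a 5-firm Cournot equilibrium, symmetry and the first-order condition give q = (35 − 29)/(3) = 2. So Q = 10 and P = 30.
Each firm's profit = (30 − 29)·2 = 2.

π_i = 2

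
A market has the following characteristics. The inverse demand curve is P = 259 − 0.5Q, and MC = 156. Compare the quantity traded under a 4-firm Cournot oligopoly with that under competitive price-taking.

Cournot with 4 identical firms: the symmetric best-response condition is 259 − 2.5q = 156. Each firm produces q = 41.2, total output Q = 164.8, price P = 176.6.
Under competition P = MC = 156, so Q = (259 − 156)/0.5 = 206.

Cournot: Q = 164.8; Competition: Q = 206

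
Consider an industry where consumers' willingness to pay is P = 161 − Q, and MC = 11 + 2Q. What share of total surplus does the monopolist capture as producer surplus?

PS/TS = 0.8

A monopolist chooses Q where MR = MC. MR = 161 − 2Q; setting this equal to 11 + 2Q gives Q = 37.5 and P = 123.5.
CS = ½·(161 − 123.5)·37.5 = 703.125.
PS = P·Q − VC(Q) = 123.5·37.5 − (11·37.5 + ½·2·37.5²) = 2812.5.
Share captured = PS/TS = 2812.5/3515.625 = 0.8.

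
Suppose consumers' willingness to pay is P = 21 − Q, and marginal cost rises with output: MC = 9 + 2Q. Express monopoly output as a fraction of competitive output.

The monopolist equates marginal revenue to marginal cost: 21 − 2Q = 9 + 2Q, so Q = 3. From demand, P = 18.
Competitive equilibrium sets price equal to marginal cost: 21 − Q = 9 + 2Q, so Q = 4 and P = 17.
Ratio Q_m/Q_c = 3/4 = 0.75.

Q_m/Q_c = 0.75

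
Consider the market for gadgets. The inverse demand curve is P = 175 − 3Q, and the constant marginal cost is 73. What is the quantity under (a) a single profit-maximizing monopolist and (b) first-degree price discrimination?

Monopoly: Q = 17; Perfect PD: Q = 34

The monopolist equates marginal revenue to marginal cost: 175 − 6Q = 73, so Q = 17. From demand, P = 124.
With perfect price discrimination, output is the efficient level Q = 34 (where demand meets MC), but every buyer pays their willingness to pay: CS = 0 and PS = total surplus.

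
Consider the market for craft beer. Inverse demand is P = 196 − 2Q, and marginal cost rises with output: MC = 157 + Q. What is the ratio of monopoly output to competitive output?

The monopolist equates marginal revenue to marginal cost: 196 − 4Q = 157 + Q, so Q = 7.8. From demand, P = 180.4.
Under competition P = MC: 196 − 2Q = 157 + Q ⇒ Q = 13, P = 170.
Ratio Q_m/Q_c = 7.8/13 = 0.6.

Q_m/Q_c = 0.6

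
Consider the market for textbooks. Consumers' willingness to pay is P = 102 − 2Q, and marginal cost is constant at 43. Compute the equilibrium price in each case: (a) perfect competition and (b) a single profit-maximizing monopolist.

Under competition P = MC = 43, so Q = (102 − 43)/2 = 29.5.
A monopolist chooses Q where MR = MC. MR = 102 − 4Q; setting this equal to 43 gives Q = 14.75 and P = 72.5.

Competition: P = 43; Monopoly: P = 72.5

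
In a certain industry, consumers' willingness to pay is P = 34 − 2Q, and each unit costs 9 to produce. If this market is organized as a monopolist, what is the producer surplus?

PS = 78.125

A monopolist chooses Q where MR = MC. MR = 34 − 4Q; setting this equal to 9 gives Q = 6.25 and P = 21.5.
PS = (21.5 − 9)·6.25 = 78.125.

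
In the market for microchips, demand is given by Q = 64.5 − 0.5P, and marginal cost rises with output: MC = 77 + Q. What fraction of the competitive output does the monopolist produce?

Q_m/Q_c = 0.6

Inverting demand: P = 129 − 2Q.
The monopolist equates marginal revenue to marginal cost: 129 − 4Q = 77 + Q, so Q = 10.4. From demand, P = 108.2.
Competitive equilibrium sets price equal to marginal cost: 129 − 2Q = 77 + Q, so Q = 52/3 and P = 283/3.
Ratio Q_m/Q_c = 10.4/(52/3) = 0.6.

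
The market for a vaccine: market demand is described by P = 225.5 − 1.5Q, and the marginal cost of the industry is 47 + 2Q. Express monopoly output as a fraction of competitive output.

Monopoly sets MR = MC: 225.5 − 3Q = 47 + 2Q ⇒ Q = 35.7, P = 225.5 − 1.5·35.7 = 171.95.
Competitive equilibrium sets price equal to marginal cost: 225.5 − 1.5Q = 47 + 2Q, so Q = 51 and P = 149.
Ratio Q_m/Q_c = 35.7/51 = 0.7.

Q_m/Q_c = 0.7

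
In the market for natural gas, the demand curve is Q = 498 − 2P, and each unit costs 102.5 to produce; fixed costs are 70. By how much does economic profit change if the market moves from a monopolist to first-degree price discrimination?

Inverting demand: P = 249 − 0.5Q.
A monopolist chooses Q where MR = MC. MR = 249 − Q; setting this equal to 102.5 gives Q = 146.5 and P = 175.75.
Profit = (175.75 − 102.5)·146.5 − 70 = 10661.125.
Under first-degree price discrimination the firm charges each unit its demand price and produces up to where P = MC, i.e. Q = 293. Consumer surplus is zero; producer surplus equals total surplus.
PS equals the full surplus area, 21462.25. Profit = 21462.25 − 70 = 21392.25.
Change in economic profit: 21392.25 − 10661.125 = 10731.125.

Economic profit rises by 10731.125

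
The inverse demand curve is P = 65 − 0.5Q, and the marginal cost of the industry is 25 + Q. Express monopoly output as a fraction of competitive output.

Q_m/Q_c = 0.75

The monopolist equates marginal revenue to marginal cost: 65 − Q = 25 + Q, so Q = 20. From demand, P = 55.
Under competition P = MC: 65 − 0.5Q = 25 + Q ⇒ Q = 80/3, P = 155/3.
Ratio Q_m/Q_c = 20/(80/3) = 0.75.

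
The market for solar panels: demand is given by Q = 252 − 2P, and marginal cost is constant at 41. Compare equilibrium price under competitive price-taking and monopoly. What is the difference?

Inverting demand: P = 126 − 0.5Q.
Perfect competition: P = MC = 41, so 126 − 0.5Q = 41 and Q = 170.
Monopoly sets MR = MC: 126 − Q = 41 ⇒ Q = 85, P = 126 − 0.5·85 = 83.5.
Change in equilibrium price: 83.5 − 41 = 42.5.

P rises by 42.5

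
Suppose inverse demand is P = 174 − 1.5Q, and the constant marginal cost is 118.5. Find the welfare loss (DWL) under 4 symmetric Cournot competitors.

DWL = 41.07

Competitive firms price at marginal cost: P = 118.5, giving Q = 37.
With 4 symmetric Cournot firms, each firm's FOC gives 174 − 7.5q = 118.5, so q = 7.4, Q = 4·7.4 = 29.6, and P = 129.6.
DWL is the triangle between Q = 29.6 and Q = 37: ½·(37 − 29.6)·(129.6 − 118.5) = 41.07.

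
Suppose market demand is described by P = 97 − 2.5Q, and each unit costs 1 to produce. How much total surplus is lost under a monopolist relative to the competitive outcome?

DWL = 460.8

Competitive firms price at marginal cost: P = 1, giving Q = 38.4.
The monopolist equates marginal revenue to marginal cost: 97 − 5Q = 1, so Q = 19.2. From demand, P = 49.
DWL is the triangle between Q = 19.2 and Q = 38.4: ½·(38.4 − 19.2)·(49 − 1) = 460.8.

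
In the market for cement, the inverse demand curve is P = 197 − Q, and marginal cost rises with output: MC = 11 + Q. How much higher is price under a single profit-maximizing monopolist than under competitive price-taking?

Price rises by 31

Competitive equilibrium sets price equal to marginal cost: 197 − Q = 11 + Q, so Q = 93 and P = 104.
A monopolist chooses Q where MR = MC. MR = 197 − 2Q; setting this equal to 11 + Q gives Q = 62 and P = 135.
Change in price: 135 − 104 = 31.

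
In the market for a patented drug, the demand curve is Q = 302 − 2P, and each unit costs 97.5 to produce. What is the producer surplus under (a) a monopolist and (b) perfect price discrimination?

Inverting demand: P = 151 − 0.5Q.
The monopolist equates marginal revenue to marginal cost: 151 − Q = 97.5, so Q = 53.5. From demand, P = 124.25.
PS = (124.25 − 97.5)·53.5 = 1431.125.
Under first-degree price discrimination the firm charges each unit its demand price and produces up to where P = MC, i.e. Q = 107. Consumer surplus is zero; producer surplus equals total surplus.
PS = ½·(151 − 97.5)·107 = 2862.25.

Monopoly: PS = 1431.125; Perfect PD: PS = 2862.25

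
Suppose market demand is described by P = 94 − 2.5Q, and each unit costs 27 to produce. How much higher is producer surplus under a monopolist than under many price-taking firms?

Perfect competition: P = MC = 27, so 94 − 2.5Q = 27 and Q = 26.8.
PS = (27 − 27)·26.8 = 0.
A monopolist chooses Q where MR = MC. MR = 94 − 5Q; setting this equal to 27 gives Q = 13.4 and P = 60.5.
PS = (60.5 − 27)·13.4 = 448.9.
Change in producer surplus: 448.9 − 0 = 448.9.

PS rises by 448.9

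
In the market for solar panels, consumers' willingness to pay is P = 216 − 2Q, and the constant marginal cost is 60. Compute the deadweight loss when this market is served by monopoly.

DWL = 1521

Perfect competition: P = MC = 60, so 216 − 2Q = 60 and Q = 78.
A monopolist chooses Q where MR = MC. MR = 216 − 4Q; setting this equal to 60 gives Q = 39 and P = 138.
DWL is the triangle between Q = 39 and Q = 78: ½·(78 − 39)·(138 − 60) = 1521.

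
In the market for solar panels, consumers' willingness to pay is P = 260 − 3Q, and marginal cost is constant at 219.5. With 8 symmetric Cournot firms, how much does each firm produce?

q_i = 1.5

Cournot with 8 identical firms: the symmetric best-response condition is 260 − 27q = 219.5. Each firm produces q = 1.5, total output Q = 12, price P = 224.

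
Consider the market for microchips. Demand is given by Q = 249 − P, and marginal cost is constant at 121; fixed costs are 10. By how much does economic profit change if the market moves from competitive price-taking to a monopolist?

Inverting demand: P = 249 − Q.
Competitive firms price at marginal cost: P = 121, giving Q = 128.
Profit = (121 − 121)·128 − 10 = −10.
Monopoly sets MR = MC: 249 − 2Q = 121 ⇒ Q = 64, P = 249 − 64 = 185.
Profit = (185 − 121)·64 − 10 = 4086.
Change in economic profit: 4086 − −10 = 4096.

Economic profit rises by 4096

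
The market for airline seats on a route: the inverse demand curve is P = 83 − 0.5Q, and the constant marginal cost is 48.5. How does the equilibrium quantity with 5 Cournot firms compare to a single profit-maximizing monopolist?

With 5 symmetric Cournot firms, each firm's FOC gives 83 − 3q = 48.5, so q = 11.5, Q = 5·11.5 = 57.5, and P = 54.25.
A monopolist chooses Q where MR = MC. MR = 83 − Q; setting this equal to 48.5 gives Q = 34.5 and P = 65.75.

Cournot: Q = 57.5; Monopoly: Q = 34.5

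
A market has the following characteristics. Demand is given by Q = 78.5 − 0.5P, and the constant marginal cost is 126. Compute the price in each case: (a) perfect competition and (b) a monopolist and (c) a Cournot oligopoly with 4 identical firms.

Competition: P = 126; Monopoly: P = 141.5; Cournot: P = 132.2

Inverting demand: P = 157 − 2Q.
Perfect competition: P = MC = 126, so 157 − 2Q = 126 and Q = 15.5.
Monopoly sets MR = MC: 157 − 4Q = 126 ⇒ Q = 7.75, P = 157 − 2·7.75 = 141.5.
In a 4-firm Cournot equilibrium, symmetry and the first-order condition give q = (157 − 126)/(10) = 3.1. So Q = 12.4 and P = 132.2.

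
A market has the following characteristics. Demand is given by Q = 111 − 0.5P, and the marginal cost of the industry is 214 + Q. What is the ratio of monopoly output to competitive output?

Inverting demand: P = 222 − 2Q.
The monopolist equates marginal revenue to marginal cost: 222 − 4Q = 214 + Q, so Q = 1.6. From demand, P = 218.8.
Under competition P = MC: 222 − 2Q = 214 + Q ⇒ Q = 8/3, P = 650/3.
Ratio Q_m/Q_c = 1.6/(8/3) = 0.6.

Q_m/Q_c = 0.6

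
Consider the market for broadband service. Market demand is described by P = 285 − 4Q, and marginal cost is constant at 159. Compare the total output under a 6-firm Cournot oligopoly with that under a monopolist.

Cournot: Q = 27; Monopoly: Q = 15.75

In a 6-firm Cournot equilibrium, symmetry and the first-order condition give q = (285 − 159)/(28) = 4.5. So Q = 27 and P = 177.
A monopolist chooses Q where MR = MC. MR = 285 − 8Q; setting this equal to 159 gives Q = 15.75 and P = 222.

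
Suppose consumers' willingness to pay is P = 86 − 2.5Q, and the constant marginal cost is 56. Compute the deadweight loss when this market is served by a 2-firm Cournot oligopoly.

Competitive firms price at marginal cost: P = 56, giving Q = 12.
In a 2-firm Cournot equilibrium, symmetry and the first-order condition give q = (86 − 56)/(7.5) = 4. So Q = 8 and P = 66.
DWL is the triangle between Q = 8 and Q = 12: ½·(12 − 8)·(66 − 56) = 20.

DWL = 20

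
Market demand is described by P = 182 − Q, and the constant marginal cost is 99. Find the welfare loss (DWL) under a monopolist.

DWL = 861.125

Under competition P = MC = 99, so Q = (182 − 99)/1 = 83.
A monopolist chooses Q where MR = MC. MR = 182 − 2Q; setting this equal to 99 gives Q = 41.5 and P = 140.5.
DWL is the triangle between Q = 41.5 and Q = 83: ½·(83 − 41.5)·(140.5 − 99) = 861.125.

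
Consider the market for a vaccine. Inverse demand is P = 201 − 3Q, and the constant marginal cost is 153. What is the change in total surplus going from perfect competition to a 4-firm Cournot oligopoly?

TS falls by 15.36

Perfect competition: P = MC = 153, so 201 − 3Q = 153 and Q = 16.
CS = ½·(201 − 153)·16 = 384; PS = (153 − 153)·16 = 0; TS = 384.
Cournot with 4 identical firms: the symmetric best-response condition is 201 − 15q = 153. Each firm produces q = 3.2, total output Q = 12.8, price P = 162.6.
CS = ½·(201 − 162.6)·12.8 = 245.76; PS = (162.6 − 153)·12.8 = 122.88; TS = 368.64.
Change in total surplus: 368.64 − 384 = −15.36.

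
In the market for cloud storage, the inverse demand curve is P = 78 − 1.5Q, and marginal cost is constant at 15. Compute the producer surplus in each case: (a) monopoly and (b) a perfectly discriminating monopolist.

The monopolist equates marginal revenue to marginal cost: 78 − 3Q = 15, so Q = 21. From demand, P = 46.5.
PS = (46.5 − 15)·21 = 661.5.
Under first-degree price discrimination the firm charges each unit its demand price and produces up to where P = MC, i.e. Q = 42. Consumer surplus is zero; producer surplus equals total surplus.
PS = ½·(78 − 15)·42 = 1323.

Monopoly: PS = 661.5; Perfect PD: PS = 1323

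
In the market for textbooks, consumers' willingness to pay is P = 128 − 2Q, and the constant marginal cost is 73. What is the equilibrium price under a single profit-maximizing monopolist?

P = 100.5

A monopolist chooses Q where MR = MC. MR = 128 − 4Q; setting this equal to 73 gives Q = 13.75 and P = 100.5.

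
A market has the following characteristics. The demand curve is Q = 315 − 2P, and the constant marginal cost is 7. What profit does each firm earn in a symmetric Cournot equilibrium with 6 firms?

π_i = 924.5

Inverting demand: P = 157.5 − 0.5Q.
In a 6-firm Cournot equilibrium, symmetry and the first-order condition give q = (157.5 − 7)/(3.5) = 43. So Q = 258 and P = 28.5.
Each firm's profit = (28.5 − 7)·43 = 924.5.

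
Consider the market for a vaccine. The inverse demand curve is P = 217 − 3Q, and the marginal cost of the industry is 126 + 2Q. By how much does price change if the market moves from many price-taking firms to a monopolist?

Competitive equilibrium sets price equal to marginal cost: 217 − 3Q = 126 + 2Q, so Q = 18.2 and P = 162.4.
Monopoly sets MR = MC: 217 − 6Q = 126 + 2Q ⇒ Q = 11.375, P = 217 − 3·11.375 = 182.875.
Change in price: 182.875 − 162.4 = 20.475.

P rises by 20.475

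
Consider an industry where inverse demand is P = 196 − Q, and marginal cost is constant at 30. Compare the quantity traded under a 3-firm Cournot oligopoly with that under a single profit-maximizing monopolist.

Cournot: Q = 124.5; Monopoly: Q = 83

In a 3-firm Cournot equilibrium, symmetry and the first-order condition give q = (196 − 30)/(4) = 41.5. So Q = 124.5 and P = 71.5.
The monopolist equates marginal revenue to marginal cost: 196 − 2Q = 30, so Q = 83. From demand, P = 113.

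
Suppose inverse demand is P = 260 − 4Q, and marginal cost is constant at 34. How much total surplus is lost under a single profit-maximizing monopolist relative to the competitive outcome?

DWL = 1596.125

Perfect competition: P = MC = 34, so 260 − 4Q = 34 and Q = 56.5.
A monopolist chooses Q where MR = MC. MR = 260 − 8Q; setting this equal to 34 gives Q = 28.25 and P = 147.
DWL is the triangle between Q = 28.25 and Q = 56.5: ½·(56.5 − 28.25)·(147 − 34) = 1596.125.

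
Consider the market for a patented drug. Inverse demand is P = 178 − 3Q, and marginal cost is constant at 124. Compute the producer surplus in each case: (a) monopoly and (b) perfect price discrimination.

Monopoly: PS = 243; Perfect PD: PS = 486

A monopolist chooses Q where MR = MC. MR = 178 − 6Q; setting this equal to 124 gives Q = 9 and P = 151.
PS = (151 − 124)·9 = 243.
A perfectly discriminating monopolist sells every unit with P(Q) ≥ MC(Q), so output equals the competitive quantity Q = 18. Each buyer pays their reservation price, so CS = 0 and the firm captures all surplus.
PS = ½·(178 − 124)·18 = 486.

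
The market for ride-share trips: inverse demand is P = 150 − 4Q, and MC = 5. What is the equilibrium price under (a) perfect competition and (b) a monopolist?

Competition: P = 5; Monopoly: P = 77.5

Competitive firms price at marginal cost: P = 5, giving Q = 36.25.
Monopoly sets MR = MC: 150 − 8Q = 5 ⇒ Q = 18.125, P = 150 − 4·18.125 = 77.5.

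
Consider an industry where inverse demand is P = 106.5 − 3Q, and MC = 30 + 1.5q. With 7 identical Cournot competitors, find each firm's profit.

In a 7-firm Cournot equilibrium, symmetry and the first-order condition give q = (106.5 − 30)/(25.5) = 3. So Q = 21 and P = 43.5.
Each firm's profit = 43.5·3 − (30·3 + ½·1.5·3²) = 33.75.

π_i = 33.75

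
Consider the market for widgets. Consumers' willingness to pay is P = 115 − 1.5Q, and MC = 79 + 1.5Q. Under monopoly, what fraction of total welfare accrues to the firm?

A monopolist chooses Q where MR = MC. MR = 115 − 3Q; setting this equal to 79 + 1.5Q gives Q = 8 and P = 103.
CS = ½·(115 − 103)·8 = 48.
PS = P·Q − VC(Q) = 103·8 − (79·8 + ½·1.5·8²) = 144.
Share captured = PS/TS = 144/192 = 0.75.

PS/TS = 0.75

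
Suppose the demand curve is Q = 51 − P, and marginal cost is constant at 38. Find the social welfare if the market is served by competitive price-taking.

TS = 84.5

Inverting demand: P = 51 − Q.
Under competition P = MC = 38, so Q = (51 − 38)/1 = 13.
CS = ½·(51 − 38)·13 = 84.5; PS = (38 − 38)·13 = 0; TS = 84.5.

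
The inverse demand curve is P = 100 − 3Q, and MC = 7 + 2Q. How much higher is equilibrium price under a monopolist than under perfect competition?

Equilibrium price rises by 20.925

Under competition P = MC: 100 − 3Q = 7 + 2Q ⇒ Q = 18.6, P = 44.2.
The monopolist equates marginal revenue to marginal cost: 100 − 6Q = 7 + 2Q, so Q = 11.625. From demand, P = 65.125.
Change in equilibrium price: 65.125 − 44.2 = 20.925.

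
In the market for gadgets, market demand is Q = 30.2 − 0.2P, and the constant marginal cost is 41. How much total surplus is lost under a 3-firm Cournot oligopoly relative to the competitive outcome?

DWL = 75.625

Inverting demand: P = 151 − 5Q.
Perfect competition: P = MC = 41, so 151 − 5Q = 41 and Q = 22.
Cournot with 3 identical firms: the symmetric best-response condition is 151 − 20q = 41. Each firm produces q = 5.5, total output Q = 16.5, price P = 68.5.
DWL is the triangle between Q = 16.5 and Q = 22: ½·(22 − 16.5)·(68.5 − 41) = 75.625.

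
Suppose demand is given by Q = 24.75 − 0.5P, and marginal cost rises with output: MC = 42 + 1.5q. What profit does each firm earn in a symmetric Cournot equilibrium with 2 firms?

Inverting demand: P = 49.5 − 2Q.
In a 2-firm Cournot equilibrium, symmetry and the first-order condition give q = (49.5 − 42)/(7.5) = 1. So Q = 2 and P = 45.5.
Each firm's profit = 45.5·1 − (42·1 + ½·1.5·1²) = 2.75.

π_i = 2.75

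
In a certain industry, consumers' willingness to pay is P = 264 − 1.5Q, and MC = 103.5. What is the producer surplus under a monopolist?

A monopolist chooses Q where MR = MC. MR = 264 − 3Q; setting this equal to 103.5 gives Q = 53.5 and P = 183.75.
PS = (183.75 − 103.5)·53.5 = 4293.375.

PS = 4293.375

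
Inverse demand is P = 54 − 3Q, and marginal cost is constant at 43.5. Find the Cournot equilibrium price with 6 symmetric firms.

P = 45

In a 6-firm Cournot equilibrium, symmetry and the first-order condition give q = (54 − 43.5)/(21) = 0.5. So Q = 3 and P = 45.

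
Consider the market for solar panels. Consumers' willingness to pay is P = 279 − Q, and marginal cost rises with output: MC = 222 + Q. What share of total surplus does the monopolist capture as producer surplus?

The monopolist equates marginal revenue to marginal cost: 279 − 2Q = 222 + Q, so Q = 19. From demand, P = 260.
CS = ½·(279 − 260)·19 = 180.5.
PS = P·Q − VC(Q) = 260·19 − (222·19 + ½·1·19²) = 541.5.
Share captured = PS/TS = 541.5/722 = 0.75.

PS/TS = 0.75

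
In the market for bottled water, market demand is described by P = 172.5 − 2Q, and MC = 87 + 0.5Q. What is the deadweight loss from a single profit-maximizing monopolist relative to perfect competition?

Competitive equilibrium sets price equal to marginal cost: 172.5 − 2Q = 87 + 0.5Q, so Q = 34.2 and P = 104.1.
A monopolist chooses Q where MR = MC. MR = 172.5 − 4Q; setting this equal to 87 + 0.5Q gives Q = 19 and P = 134.5.
CS = ½·(172.5 − 104.1)·34.2 = 1169.64; PS = (104.1·34.2 − 87·34.2 − ½·0.5·34.2²) = 292.41; TS = 1462.05.
CS = ½·(172.5 − 134.5)·19 = 361; PS = (134.5·19 − 87·19 − ½·0.5·19²) = 812.25; TS = 1173.25.
DWL = 1462.05 − 1173.25 = 288.8.

DWL = 288.8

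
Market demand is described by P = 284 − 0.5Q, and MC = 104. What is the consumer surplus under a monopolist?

The monopolist equates marginal revenue to marginal cost: 284 − Q = 104, so Q = 180. From demand, P = 194.
CS = ½·(284 − 194)·180 = 8100.

CS = 8100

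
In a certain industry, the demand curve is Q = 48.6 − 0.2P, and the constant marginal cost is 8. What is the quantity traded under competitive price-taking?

Q = 47

Inverting demand: P = 243 − 5Q.
Competitive firms price at marginal cost: P = 8, giving Q = 47.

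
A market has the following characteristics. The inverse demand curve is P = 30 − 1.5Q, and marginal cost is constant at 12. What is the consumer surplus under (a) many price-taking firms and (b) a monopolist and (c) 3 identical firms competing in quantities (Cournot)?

Competitive firms price at marginal cost: P = 12, giving Q = 12.
CS = ½·(30 − 12)·12 = 108.
The monopolist equates marginal revenue to marginal cost: 30 − 3Q = 12, so Q = 6. From demand, P = 21.
CS = ½·(30 − 21)·6 = 27.
In a 3-firm Cournot equilibrium, symmetry and the first-order condition give q = (30 − 12)/(6) = 3. So Q = 9 and P = 16.5.
CS = ½·(30 − 16.5)·9 = 60.75.

Competition: CS = 108; Monopoly: CS = 27; Cournot: CS = 60.75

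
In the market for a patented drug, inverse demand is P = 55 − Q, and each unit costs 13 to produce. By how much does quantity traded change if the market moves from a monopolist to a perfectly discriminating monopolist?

Quantity traded rises by 21

A monopolist chooses Q where MR = MC. MR = 55 − 2Q; setting this equal to 13 gives Q = 21 and P = 34.
A perfectly discriminating monopolist sells every unit with P(Q) ≥ MC(Q), so output equals the competitive quantity Q = 42. Each buyer pays their reservation price, so CS = 0 and the firm captures all surplus.
Change in quantity traded: 42 − 21 = 21.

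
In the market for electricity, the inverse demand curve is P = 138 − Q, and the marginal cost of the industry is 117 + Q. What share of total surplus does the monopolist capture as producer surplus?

A monopolist chooses Q where MR = MC. MR = 138 − 2Q; setting this equal to 117 + Q gives Q = 7 and P = 131.
CS = ½·(138 − 131)·7 = 24.5.
PS = P·Q − VC(Q) = 131·7 − (117·7 + ½·1·7²) = 73.5.
Share captured = PS/TS = 73.5/98 = 0.75.

PS/TS = 0.75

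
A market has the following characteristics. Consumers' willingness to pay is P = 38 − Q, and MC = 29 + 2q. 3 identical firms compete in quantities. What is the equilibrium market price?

P = 33.5

In a 3-firm Cournot equilibrium, symmetry and the first-order condition give q = (38 − 29)/(6) = 1.5. So Q = 4.5 and P = 33.5.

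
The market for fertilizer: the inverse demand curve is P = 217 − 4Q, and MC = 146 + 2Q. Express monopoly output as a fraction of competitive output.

Monopoly sets MR = MC: 217 − 8Q = 146 + 2Q ⇒ Q = 7.1, P = 217 − 4·7.1 = 188.6.
Under competition P = MC: 217 − 4Q = 146 + 2Q ⇒ Q = 71/6, P = 509/3.
Ratio Q_m/Q_c = 7.1/(71/6) = 0.6.

Q_m/Q_c = 0.6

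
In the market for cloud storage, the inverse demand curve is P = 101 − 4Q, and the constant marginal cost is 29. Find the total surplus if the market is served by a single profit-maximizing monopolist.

A monopolist chooses Q where MR = MC. MR = 101 − 8Q; setting this equal to 29 gives Q = 9 and P = 65.
CS = ½·(101 − 65)·9 = 162; PS = (65 − 29)·9 = 324; TS = 486.

TS = 486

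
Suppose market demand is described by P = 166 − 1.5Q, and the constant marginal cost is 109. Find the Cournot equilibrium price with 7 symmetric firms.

With 7 symmetric Cournot firms, each firm's FOC gives 166 − 12q = 109, so q = 4.75, Q = 7·4.75 = 33.25, and P = 116.125.

P = 116.125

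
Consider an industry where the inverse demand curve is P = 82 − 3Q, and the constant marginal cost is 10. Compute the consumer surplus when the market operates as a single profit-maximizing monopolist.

CS = 216

Monopoly sets MR = MC: 82 − 6Q = 10 ⇒ Q = 12, P = 82 − 3·12 = 46.
CS = ½·(82 − 46)·12 = 216.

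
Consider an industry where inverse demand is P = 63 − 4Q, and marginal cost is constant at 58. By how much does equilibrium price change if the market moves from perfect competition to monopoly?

Perfect competition: P = MC = 58, so 63 − 4Q = 58 and Q = 1.25.
A monopolist chooses Q where MR = MC. MR = 63 − 8Q; setting this equal to 58 gives Q = 0.625 and P = 60.5.
Change in equilibrium price: 60.5 − 58 = 2.5.

Equilibrium price rises by 2.5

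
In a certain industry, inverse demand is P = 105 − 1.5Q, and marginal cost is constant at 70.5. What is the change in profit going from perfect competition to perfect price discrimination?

Under competition P = MC = 70.5, so Q = (105 − 70.5)/1.5 = 23.
Profit = (70.5 − 70.5)·23 = 0.
With perfect price discrimination, output is the efficient level Q = 23 (where demand meets MC), but every buyer pays their willingness to pay: CS = 0 and PS = total surplus.
PS equals the full surplus area, 396.75. Profit = 396.75 = 396.75.
Change in profit: 396.75 − 0 = 396.75.

π rises by 396.75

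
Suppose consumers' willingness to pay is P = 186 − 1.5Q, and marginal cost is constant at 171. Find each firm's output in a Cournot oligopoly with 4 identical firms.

q_i = 2

Cournot with 4 identical firms: the symmetric best-response condition is 186 − 7.5q = 171. Each firm produces q = 2, total output Q = 8, price P = 174.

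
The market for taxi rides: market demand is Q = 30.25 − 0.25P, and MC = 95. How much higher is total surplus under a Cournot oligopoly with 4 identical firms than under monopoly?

Total surplus rises by 17.745

Inverting demand: P = 121 − 4Q.
A monopolist chooses Q where MR = MC. MR = 121 − 8Q; setting this equal to 95 gives Q = 3.25 and P = 108.
CS = ½·(121 − 108)·3.25 = 21.125; PS = (108 − 95)·3.25 = 42.25; TS = 63.375.
Cournot with 4 identical firms: the symmetric best-response condition is 121 − 20q = 95. Each firm produces q = 1.3, total output Q = 5.2, price P = 100.2.
CS = ½·(121 − 100.2)·5.2 = 54.08; PS = (100.2 − 95)·5.2 = 27.04; TS = 81.12.
Change in total surplus: 81.12 − 63.375 = 17.745.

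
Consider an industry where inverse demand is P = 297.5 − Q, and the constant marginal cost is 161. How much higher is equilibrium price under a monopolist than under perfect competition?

P rises by 68.25

Under competition P = MC = 161, so Q = (297.5 − 161)/1 = 136.5.
The monopolist equates marginal revenue to marginal cost: 297.5 − 2Q = 161, so Q = 68.25. From demand, P = 229.25.
Change in equilibrium price: 229.25 − 161 = 68.25.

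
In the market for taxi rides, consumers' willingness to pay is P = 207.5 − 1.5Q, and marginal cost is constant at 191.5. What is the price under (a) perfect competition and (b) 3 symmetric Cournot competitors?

Competition: P = 191.5; Cournot: P = 195.5

Competitive firms price at marginal cost: P = 191.5, giving Q = 32/3.
With 3 symmetric Cournot firms, each firm's FOC gives 207.5 − 6q = 191.5, so q = 8/3, Q = 3·8/3 = 8, and P = 195.5.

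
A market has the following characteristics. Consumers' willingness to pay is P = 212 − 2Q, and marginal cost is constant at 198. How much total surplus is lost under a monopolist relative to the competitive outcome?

Competitive firms price at marginal cost: P = 198, giving Q = 7.
A monopolist chooses Q where MR = MC. MR = 212 − 4Q; setting this equal to 198 gives Q = 3.5 and P = 205.
DWL is the triangle between Q = 3.5 and Q = 7: ½·(7 − 3.5)·(205 − 198) = 12.25.

DWL = 12.25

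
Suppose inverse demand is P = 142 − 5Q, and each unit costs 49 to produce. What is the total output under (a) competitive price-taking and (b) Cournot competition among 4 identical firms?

Under competition P = MC = 49, so Q = (142 − 49)/5 = 18.6.
In a 4-firm Cournot equilibrium, symmetry and the first-order condition give q = (142 − 49)/(25) = 3.72. So Q = 14.88 and P = 67.6.

Competition: Q = 18.6; Cournot: Q = 14.88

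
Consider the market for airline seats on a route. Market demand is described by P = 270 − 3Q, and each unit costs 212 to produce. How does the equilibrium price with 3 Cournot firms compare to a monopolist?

In a 3-firm Cournot equilibrium, symmetry and the first-order condition give q = (270 − 212)/(12) = 29/6. So Q = 14.5 and P = 226.5.
The monopolist equates marginal revenue to marginal cost: 270 − 6Q = 212, so Q = 29/3. From demand, P = 241.

Cournot: P = 226.5; Monopoly: P = 241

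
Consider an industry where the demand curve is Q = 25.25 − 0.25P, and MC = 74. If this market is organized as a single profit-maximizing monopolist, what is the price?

Inverting demand: P = 101 − 4Q.
Monopoly sets MR = MC: 101 − 8Q = 74 ⇒ Q = 3.375, P = 101 − 4·3.375 = 87.5.

P = 87.5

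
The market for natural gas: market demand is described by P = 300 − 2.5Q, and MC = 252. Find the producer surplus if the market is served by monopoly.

Monopoly sets MR = MC: 300 − 5Q = 252 ⇒ Q = 9.6, P = 300 − 2.5·9.6 = 276.
PS = (276 − 252)·9.6 = 230.4.

PS = 230.4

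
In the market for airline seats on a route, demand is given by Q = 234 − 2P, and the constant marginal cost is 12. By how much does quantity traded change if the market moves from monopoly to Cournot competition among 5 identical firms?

Inverting demand: P = 117 − 0.5Q.
A monopolist chooses Q where MR = MC. MR = 117 − Q; setting this equal to 12 gives Q = 105 and P = 64.5.
In a 5-firm Cournot equilibrium, symmetry and the first-order condition give q = (117 − 12)/(3) = 35. So Q = 175 and P = 29.5.
Change in quantity traded: 175 − 105 = 70.

Quantity traded rises by 70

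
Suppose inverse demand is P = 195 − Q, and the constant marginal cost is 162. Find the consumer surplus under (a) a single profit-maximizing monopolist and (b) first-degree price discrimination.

A monopolist chooses Q where MR = MC. MR = 195 − 2Q; setting this equal to 162 gives Q = 16.5 and P = 178.5.
CS = ½·(195 − 178.5)·16.5 = 136.125.
A perfectly discriminating monopolist sells every unit with P(Q) ≥ MC(Q), so output equals the competitive quantity Q = 33. Each buyer pays their reservation price, so CS = 0 and the firm captures all surplus.
CS = 0.

Monopoly: CS = 136.125; Perfect PD: CS = 0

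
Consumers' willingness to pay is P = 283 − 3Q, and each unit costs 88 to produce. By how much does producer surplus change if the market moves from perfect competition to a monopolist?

PS rises by 3168.75

Under competition P = MC = 88, so Q = (283 − 88)/3 = 65.
PS = (88 − 88)·65 = 0.
The monopolist equates marginal revenue to marginal cost: 283 − 6Q = 88, so Q = 32.5. From demand, P = 185.5.
PS = (185.5 − 88)·32.5 = 3168.75.
Change in producer surplus: 3168.75 − 0 = 3168.75.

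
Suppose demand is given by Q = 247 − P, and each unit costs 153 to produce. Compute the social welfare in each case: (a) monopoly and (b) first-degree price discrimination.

Inverting demand: P = 247 − Q.
A monopolist chooses Q where MR = MC. MR = 247 − 2Q; setting this equal to 153 gives Q = 47 and P = 200.
CS = ½·(247 − 200)·47 = 1104.5; PS = (200 − 153)·47 = 2209; TS = 3313.5.
Under first-degree price discrimination the firm charges each unit its demand price and produces up to where P = MC, i.e. Q = 94. Consumer surplus is zero; producer surplus equals total surplus.
TS = 4418 (equal to competitive TS).

Monopoly: TS = 3313.5; Perfect PD: TS = 4418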